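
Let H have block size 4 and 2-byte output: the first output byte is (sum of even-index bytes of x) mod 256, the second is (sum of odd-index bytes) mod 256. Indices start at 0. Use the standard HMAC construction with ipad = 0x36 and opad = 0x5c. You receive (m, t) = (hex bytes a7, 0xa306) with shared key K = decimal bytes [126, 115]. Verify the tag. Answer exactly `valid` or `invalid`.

Key decimal bytes [126, 115] = 7e 73 is 2 bytes ≤ B = 4; zero-pad to 4 bytes: K' = 7e 73 00 00.
K' ⊕ ipad = 48 45 36 36; K' ⊕ opad = 22 2f 5c 5c.
Inner hash: even-index sum = 293 mod 256 = 37; odd-index sum = 123 mod 256 = 123 → 25 7b.
Outer hash (recomputed tag): even-index sum = 163 mod 256 = 163; odd-index sum = 262 mod 256 = 6 → a3 06.
Recomputed tag = a306; claimed = a306 → match.

valid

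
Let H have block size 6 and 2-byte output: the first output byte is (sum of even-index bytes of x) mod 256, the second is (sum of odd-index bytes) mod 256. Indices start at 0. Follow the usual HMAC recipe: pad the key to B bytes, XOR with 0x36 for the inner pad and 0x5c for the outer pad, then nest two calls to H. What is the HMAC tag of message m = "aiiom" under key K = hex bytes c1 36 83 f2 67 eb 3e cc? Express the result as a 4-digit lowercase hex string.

ef68

Key hex bytes c1 36 83 f2 67 eb 3e cc is 8 bytes > B = 6, so hash it first: H(key) = e9 df, then zero-pad to 6 bytes: K' = e9 df 00 00 00 00.
K' ⊕ ipad = df e9 36 36 36 36.  K' ⊕ opad = b5 83 5c 5c 5c 5c.
Inner input = (K'⊕ipad) ∥ m = df e9 36 36 36 36 ∥ 61 69 69 6f 6d.
Inner hash: even-index sum = 642 mod 256 = 130; odd-index sum = 557 mod 256 = 45 → 82 2d.
Outer input = (K'⊕opad) ∥ inner = b5 83 5c 5c 5c 5c ∥ 82 2d.
Outer hash (tag): even-index sum = 495 mod 256 = 239; odd-index sum = 360 mod 256 = 104 → ef 68.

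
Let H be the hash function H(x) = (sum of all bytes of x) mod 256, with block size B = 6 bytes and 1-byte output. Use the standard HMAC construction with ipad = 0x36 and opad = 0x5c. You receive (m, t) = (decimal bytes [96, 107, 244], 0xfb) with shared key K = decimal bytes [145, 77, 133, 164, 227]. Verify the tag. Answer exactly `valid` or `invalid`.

Key decimal bytes [145, 77, 133, 164, 227] = 91 4d 85 a4 e3 is 5 bytes ≤ B = 6; zero-pad to 6 bytes: K' = 91 4d 85 a4 e3 00.
K' ⊕ ipad = a7 7b b3 92 d5 36; K' ⊕ opad = cd 11 d9 f8 bf 5c.
Inner hash: sum = 167+123+179+146+213+54+96+107+244 = 1329; mod 256 = 49 → 31.
Outer hash (recomputed tag): sum = 205+17+217+248+191+92+49 = 1019; mod 256 = 251 → fb.
Recomputed tag = fb; claimed = fb → match.

valid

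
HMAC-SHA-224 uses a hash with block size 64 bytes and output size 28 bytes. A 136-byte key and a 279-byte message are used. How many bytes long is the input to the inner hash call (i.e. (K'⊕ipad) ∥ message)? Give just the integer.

343

Key is 136 > 64 bytes, so it is hashed to 28 bytes then zero-padded to 64: |K'| = 64.
Inner input = (K'⊕ipad) ∥ m → 64 + 279 = 343 bytes.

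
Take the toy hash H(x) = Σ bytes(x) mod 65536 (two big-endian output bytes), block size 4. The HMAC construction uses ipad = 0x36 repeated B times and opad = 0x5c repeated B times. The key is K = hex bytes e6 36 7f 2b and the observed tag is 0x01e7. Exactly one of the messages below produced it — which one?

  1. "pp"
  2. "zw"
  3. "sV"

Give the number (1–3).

Key hex bytes e6 36 7f 2b is exactly B = 4 bytes: K' = e6 36 7f 2b.
K' ⊕ ipad = d0 00 49 1d; K' ⊕ opad = ba 6a 23 77.
m1: inner = H(d0 00 49 1d 70 70) = 02 16; tag = H(ba 6a 23 77 02 16) = 01d6
m2: inner = H(d0 00 49 1d 7a 77) = 02 27; tag = H(ba 6a 23 77 02 27) = 01e7 ← matches
m3: inner = H(d0 00 49 1d 73 56) = 01 ff; tag = H(ba 6a 23 77 01 ff) = 02be

2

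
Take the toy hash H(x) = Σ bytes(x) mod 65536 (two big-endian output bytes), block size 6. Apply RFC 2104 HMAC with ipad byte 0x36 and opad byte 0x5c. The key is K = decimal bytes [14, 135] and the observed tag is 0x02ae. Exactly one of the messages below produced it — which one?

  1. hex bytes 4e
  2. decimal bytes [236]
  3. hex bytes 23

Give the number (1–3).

1

Key decimal bytes [14, 135] = 0e 87 is 2 bytes ≤ B = 6; zero-pad to 6 bytes: K' = 0e 87 00 00 00 00.
K' ⊕ ipad = 38 b1 36 36 36 36; K' ⊕ opad = 52 db 5c 5c 5c 5c.
m1: inner = H(38 b1 36 36 36 36 4e) = 02 0f; tag = H(52 db 5c 5c 5c 5c 02 0f) = 02ae ← matches
m2: inner = H(38 b1 36 36 36 36 ec) = 02 ad; tag = H(52 db 5c 5c 5c 5c 02 ad) = 034c
m3: inner = H(38 b1 36 36 36 36 23) = 01 e4; tag = H(52 db 5c 5c 5c 5c 01 e4) = 0382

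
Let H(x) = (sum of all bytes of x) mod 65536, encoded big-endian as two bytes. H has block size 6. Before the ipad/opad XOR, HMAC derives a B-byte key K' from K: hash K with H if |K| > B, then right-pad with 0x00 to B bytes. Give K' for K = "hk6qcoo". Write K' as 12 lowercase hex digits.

02bb00000000

|K| = 7 > B = 6, so first hash the key.
H(K): sum = 104+107+54+113+99+111+111 = 699 → 02 bb.
Zero-pad H(K) = 02 bb to 6 bytes: K' = 02 bb 00 00 00 00.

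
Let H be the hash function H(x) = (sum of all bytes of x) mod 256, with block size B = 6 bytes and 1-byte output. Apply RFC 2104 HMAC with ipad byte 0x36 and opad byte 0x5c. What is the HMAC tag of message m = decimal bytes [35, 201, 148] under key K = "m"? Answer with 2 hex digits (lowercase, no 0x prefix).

Key "m" = 6d is 1 byte ≤ B = 6; zero-pad to 6 bytes: K' = 6d 00 00 00 00 00.
K' ⊕ ipad = 5b 36 36 36 36 36.  K' ⊕ opad = 31 5c 5c 5c 5c 5c.
Inner input = (K'⊕ipad) ∥ m = 5b 36 36 36 36 36 ∥ 23 c9 94.
Inner hash: sum = 91+54+54+54+54+54+35+201+148 = 745; mod 256 = 233 → e9.
Outer input = (K'⊕opad) ∥ inner = 31 5c 5c 5c 5c 5c ∥ e9.
Outer hash (tag): sum = 49+92+92+92+92+92+233 = 742; mod 256 = 230 → e6.

e6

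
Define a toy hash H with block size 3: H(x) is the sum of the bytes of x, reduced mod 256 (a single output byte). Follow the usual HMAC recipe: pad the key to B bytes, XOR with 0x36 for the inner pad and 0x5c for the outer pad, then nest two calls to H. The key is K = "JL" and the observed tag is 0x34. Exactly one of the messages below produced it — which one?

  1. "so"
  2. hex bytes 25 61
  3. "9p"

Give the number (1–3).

2

Key "JL" = 4a 4c is 2 bytes ≤ B = 3; zero-pad to 3 bytes: K' = 4a 4c 00.
K' ⊕ ipad = 7c 7a 36; K' ⊕ opad = 16 10 5c.
m1: inner = H(7c 7a 36 73 6f) = 0e; tag = H(16 10 5c 0e) = 90
m2: inner = H(7c 7a 36 25 61) = b2; tag = H(16 10 5c b2) = 34 ← matches
m3: inner = H(7c 7a 36 39 70) = d5; tag = H(16 10 5c d5) = 57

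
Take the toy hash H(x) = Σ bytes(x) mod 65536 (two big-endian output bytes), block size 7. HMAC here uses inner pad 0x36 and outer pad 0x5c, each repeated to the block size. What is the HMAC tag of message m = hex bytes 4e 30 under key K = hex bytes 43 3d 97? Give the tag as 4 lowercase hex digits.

Key hex bytes 43 3d 97 is 3 bytes ≤ B = 7; zero-pad to 7 bytes: K' = 43 3d 97 00 00 00 00.
K' ⊕ ipad = 75 0b a1 36 36 36 36.  K' ⊕ opad = 1f 61 cb 5c 5c 5c 5c.
Inner input = (K'⊕ipad) ∥ m = 75 0b a1 36 36 36 36 ∥ 4e 30.
Inner hash: sum = 117+11+161+54+54+54+54+78+48 = 631 → 02 77.
Outer input = (K'⊕opad) ∥ inner = 1f 61 cb 5c 5c 5c 5c ∥ 02 77.
Outer hash (tag): sum = 31+97+203+92+92+92+92+2+119 = 820 → 03 34.

0334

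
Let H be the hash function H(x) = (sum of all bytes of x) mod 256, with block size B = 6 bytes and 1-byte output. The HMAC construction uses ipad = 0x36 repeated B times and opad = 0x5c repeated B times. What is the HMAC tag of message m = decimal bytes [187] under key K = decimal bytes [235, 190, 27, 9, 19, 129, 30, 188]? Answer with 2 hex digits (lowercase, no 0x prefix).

Key decimal bytes [235, 190, 27, 9, 19, 129, 30, 188] = eb be 1b 09 13 81 1e bc is 8 bytes > B = 6, so hash it first: H(key) = 3b, then zero-pad to 6 bytes: K' = 3b 00 00 00 00 00.
K' ⊕ ipad = 0d 36 36 36 36 36.  K' ⊕ opad = 67 5c 5c 5c 5c 5c.
Inner input = (K'⊕ipad) ∥ m = 0d 36 36 36 36 36 ∥ bb.
Inner hash: sum = 13+54+54+54+54+54+187 = 470; mod 256 = 214 → d6.
Outer input = (K'⊕opad) ∥ inner = 67 5c 5c 5c 5c 5c ∥ d6.
Outer hash (tag): sum = 103+92+92+92+92+92+214 = 777; mod 256 = 9 → 09.

09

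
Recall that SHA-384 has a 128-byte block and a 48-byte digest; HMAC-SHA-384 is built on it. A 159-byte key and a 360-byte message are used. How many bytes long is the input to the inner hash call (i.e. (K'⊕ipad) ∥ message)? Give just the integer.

Key is 159 > 128 bytes, so it is hashed to 48 bytes then zero-padded to 128: |K'| = 128.
Inner input = (K'⊕ipad) ∥ m → 128 + 360 = 488 bytes.

488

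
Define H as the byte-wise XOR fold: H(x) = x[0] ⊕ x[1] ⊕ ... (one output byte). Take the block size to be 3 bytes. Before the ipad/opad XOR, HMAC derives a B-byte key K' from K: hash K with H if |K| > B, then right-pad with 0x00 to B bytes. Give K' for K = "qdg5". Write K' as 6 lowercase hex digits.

|K| = 4 > B = 3, so first hash the key.
H(K): XOR 71⊕64⊕67⊕35 = 47.
Zero-pad H(K) = 47 to 3 bytes: K' = 47 00 00.

470000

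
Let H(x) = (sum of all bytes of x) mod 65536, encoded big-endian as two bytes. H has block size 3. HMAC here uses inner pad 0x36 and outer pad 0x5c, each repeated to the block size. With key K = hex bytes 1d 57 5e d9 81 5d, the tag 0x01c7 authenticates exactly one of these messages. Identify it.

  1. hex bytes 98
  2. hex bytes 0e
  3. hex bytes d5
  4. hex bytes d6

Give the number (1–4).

Key hex bytes 1d 57 5e d9 81 5d is 6 bytes > B = 3, so hash it first: H(key) = 02 89, then zero-pad to 3 bytes: K' = 02 89 00.
K' ⊕ ipad = 34 bf 36; K' ⊕ opad = 5e d5 5c.
m1: inner = H(34 bf 36 98) = 01 c1; tag = H(5e d5 5c 01 c1) = 0251
m2: inner = H(34 bf 36 0e) = 01 37; tag = H(5e d5 5c 01 37) = 01c7 ← matches
m3: inner = H(34 bf 36 d5) = 01 fe; tag = H(5e d5 5c 01 fe) = 028e
m4: inner = H(34 bf 36 d6) = 01 ff; tag = H(5e d5 5c 01 ff) = 028f

2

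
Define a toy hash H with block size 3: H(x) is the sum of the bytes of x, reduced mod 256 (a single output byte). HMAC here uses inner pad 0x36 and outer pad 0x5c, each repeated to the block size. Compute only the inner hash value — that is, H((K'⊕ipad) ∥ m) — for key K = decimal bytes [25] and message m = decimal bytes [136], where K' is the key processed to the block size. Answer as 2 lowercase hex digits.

23

Key decimal bytes [25] = 19 is 1 byte ≤ B = 3; zero-pad to 3 bytes: K' = 19 00 00.
K' ⊕ ipad = 2f 36 36.
Inner input = 2f 36 36 ∥ 88.
Inner hash: sum = 47+54+54+136 = 291; mod 256 = 35 → 23.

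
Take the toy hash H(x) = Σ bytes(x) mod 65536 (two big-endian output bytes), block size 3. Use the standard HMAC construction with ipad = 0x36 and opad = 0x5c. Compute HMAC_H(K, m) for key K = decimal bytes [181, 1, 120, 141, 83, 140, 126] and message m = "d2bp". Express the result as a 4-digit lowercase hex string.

Key decimal bytes [181, 1, 120, 141, 83, 140, 126] = b5 01 78 8d 53 8c 7e is 7 bytes > B = 3, so hash it first: H(key) = 03 18, then zero-pad to 3 bytes: K' = 03 18 00.
K' ⊕ ipad = 35 2e 36.  K' ⊕ opad = 5f 44 5c.
Inner input = (K'⊕ipad) ∥ m = 35 2e 36 ∥ 64 32 62 70.
Inner hash: sum = 53+46+54+100+50+98+112 = 513 → 02 01.
Outer input = (K'⊕opad) ∥ inner = 5f 44 5c ∥ 02 01.
Outer hash (tag): sum = 95+68+92+2+1 = 258 → 01 02.

0102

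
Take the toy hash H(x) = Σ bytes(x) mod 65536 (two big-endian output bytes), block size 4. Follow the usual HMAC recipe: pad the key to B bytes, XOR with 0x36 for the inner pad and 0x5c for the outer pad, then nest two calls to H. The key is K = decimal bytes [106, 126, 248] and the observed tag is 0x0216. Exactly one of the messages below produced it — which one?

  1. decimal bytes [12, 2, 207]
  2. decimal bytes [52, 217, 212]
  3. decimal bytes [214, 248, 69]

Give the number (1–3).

Key decimal bytes [106, 126, 248] = 6a 7e f8 is 3 bytes ≤ B = 4; zero-pad to 4 bytes: K' = 6a 7e f8 00.
K' ⊕ ipad = 5c 48 ce 36; K' ⊕ opad = 36 22 a4 5c.
m1: inner = H(5c 48 ce 36 0c 02 cf) = 02 85; tag = H(36 22 a4 5c 02 85) = 01df
m2: inner = H(5c 48 ce 36 34 d9 d4) = 03 89; tag = H(36 22 a4 5c 03 89) = 01e4
m3: inner = H(5c 48 ce 36 d6 f8 45) = 03 bb; tag = H(36 22 a4 5c 03 bb) = 0216 ← matches

3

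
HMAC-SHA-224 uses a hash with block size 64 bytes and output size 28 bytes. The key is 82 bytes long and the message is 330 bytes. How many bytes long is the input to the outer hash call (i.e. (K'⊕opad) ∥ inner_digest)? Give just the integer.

92

Key is 82 > 64 bytes, so it is hashed to 28 bytes then zero-padded to 64: |K'| = 64.
Outer input = (K'⊕opad) ∥ H(inner) → 64 + 28 = 92 bytes.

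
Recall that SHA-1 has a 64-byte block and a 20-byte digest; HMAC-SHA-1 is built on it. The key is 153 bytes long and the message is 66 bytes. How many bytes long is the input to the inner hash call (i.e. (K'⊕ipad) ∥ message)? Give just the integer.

Key is 153 > 64 bytes, so it is hashed to 20 bytes then zero-padded to 64: |K'| = 64.
Inner input = (K'⊕ipad) ∥ m → 64 + 66 = 130 bytes.

130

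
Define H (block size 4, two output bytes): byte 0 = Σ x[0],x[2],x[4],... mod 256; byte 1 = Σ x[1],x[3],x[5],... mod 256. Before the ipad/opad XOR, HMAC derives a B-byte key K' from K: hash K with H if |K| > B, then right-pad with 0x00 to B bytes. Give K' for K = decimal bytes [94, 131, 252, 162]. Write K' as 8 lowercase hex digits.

5e83fca2

Key decimal bytes [94, 131, 252, 162] = 5e 83 fc a2 is exactly B = 4 bytes: K' = 5e 83 fc a2.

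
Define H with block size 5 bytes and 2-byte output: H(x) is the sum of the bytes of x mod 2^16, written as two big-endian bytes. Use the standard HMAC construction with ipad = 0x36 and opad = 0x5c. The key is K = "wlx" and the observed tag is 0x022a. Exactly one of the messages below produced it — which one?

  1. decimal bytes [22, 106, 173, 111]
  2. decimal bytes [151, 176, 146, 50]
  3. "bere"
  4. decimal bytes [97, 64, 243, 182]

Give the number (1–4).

1

Key "wlx" = 77 6c 78 is 3 bytes ≤ B = 5; zero-pad to 5 bytes: K' = 77 6c 78 00 00.
K' ⊕ ipad = 41 5a 4e 36 36; K' ⊕ opad = 2b 30 24 5c 5c.
m1: inner = H(41 5a 4e 36 36 16 6a ad 6f) = 02 f1; tag = H(2b 30 24 5c 5c 02 f1) = 022a ← matches
m2: inner = H(41 5a 4e 36 36 97 b0 92 32) = 03 60; tag = H(2b 30 24 5c 5c 03 60) = 019a
m3: inner = H(41 5a 4e 36 36 62 65 72 65) = 02 f3; tag = H(2b 30 24 5c 5c 02 f3) = 022c
m4: inner = H(41 5a 4e 36 36 61 40 f3 b6) = 03 9f; tag = H(2b 30 24 5c 5c 03 9f) = 01d9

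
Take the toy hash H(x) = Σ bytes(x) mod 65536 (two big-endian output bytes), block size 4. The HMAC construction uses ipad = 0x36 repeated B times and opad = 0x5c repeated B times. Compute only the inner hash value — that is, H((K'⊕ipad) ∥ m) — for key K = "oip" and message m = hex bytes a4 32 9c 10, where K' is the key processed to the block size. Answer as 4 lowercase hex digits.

Key "oip" = 6f 69 70 is 3 bytes ≤ B = 4; zero-pad to 4 bytes: K' = 6f 69 70 00.
K' ⊕ ipad = 59 5f 46 36.
Inner input = 59 5f 46 36 ∥ a4 32 9c 10.
Inner hash: sum = 89+95+70+54+164+50+156+16 = 694 → 02 b6.

02b6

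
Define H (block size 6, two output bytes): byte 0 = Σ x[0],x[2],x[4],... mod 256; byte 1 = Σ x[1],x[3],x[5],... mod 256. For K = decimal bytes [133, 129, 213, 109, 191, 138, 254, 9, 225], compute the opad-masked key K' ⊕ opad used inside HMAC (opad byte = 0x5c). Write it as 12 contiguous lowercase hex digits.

Key decimal bytes [133, 129, 213, 109, 191, 138, 254, 9, 225] = 85 81 d5 6d bf 8a fe 09 e1 is 9 bytes > B = 6, so hash it first: H(key) = f8 81, then zero-pad to 6 bytes: K' = f8 81 00 00 00 00.
XOR each byte with 0x5c: f8⊕5c=a4, 81⊕5c=dd, 00⊕5c=5c, 00⊕5c=5c, 00⊕5c=5c, 00⊕5c=5c.

a4dd5c5c5c5c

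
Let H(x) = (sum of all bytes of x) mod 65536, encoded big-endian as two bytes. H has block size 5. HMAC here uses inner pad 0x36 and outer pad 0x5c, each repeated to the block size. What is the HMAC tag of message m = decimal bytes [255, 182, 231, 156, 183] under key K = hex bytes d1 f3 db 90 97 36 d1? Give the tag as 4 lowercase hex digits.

Key hex bytes d1 f3 db 90 97 36 d1 is 7 bytes > B = 5, so hash it first: H(key) = 04 cd, then zero-pad to 5 bytes: K' = 04 cd 00 00 00.
K' ⊕ ipad = 32 fb 36 36 36.  K' ⊕ opad = 58 91 5c 5c 5c.
Inner input = (K'⊕ipad) ∥ m = 32 fb 36 36 36 ∥ ff b6 e7 9c b7.
Inner hash: sum = 50+251+54+54+54+255+182+231+156+183 = 1470 → 05 be.
Outer input = (K'⊕opad) ∥ inner = 58 91 5c 5c 5c ∥ 05 be.
Outer hash (tag): sum = 88+145+92+92+92+5+190 = 704 → 02 c0.

02c0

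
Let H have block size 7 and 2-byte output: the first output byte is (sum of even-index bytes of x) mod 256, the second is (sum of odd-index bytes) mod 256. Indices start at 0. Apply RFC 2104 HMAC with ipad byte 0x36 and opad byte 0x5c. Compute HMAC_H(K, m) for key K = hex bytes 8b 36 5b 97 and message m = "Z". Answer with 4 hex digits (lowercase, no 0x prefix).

Key hex bytes 8b 36 5b 97 is 4 bytes ≤ B = 7; zero-pad to 7 bytes: K' = 8b 36 5b 97 00 00 00.
K' ⊕ ipad = bd 00 6d a1 36 36 36.  K' ⊕ opad = d7 6a 07 cb 5c 5c 5c.
Inner input = (K'⊕ipad) ∥ m = bd 00 6d a1 36 36 36 ∥ 5a.
Inner hash: even-index sum = 406 mod 256 = 150; odd-index sum = 305 mod 256 = 49 → 96 31.
Outer input = (K'⊕opad) ∥ inner = d7 6a 07 cb 5c 5c 5c ∥ 96 31.
Outer hash (tag): even-index sum = 455 mod 256 = 199; odd-index sum = 551 mod 256 = 39 → c7 27.

c727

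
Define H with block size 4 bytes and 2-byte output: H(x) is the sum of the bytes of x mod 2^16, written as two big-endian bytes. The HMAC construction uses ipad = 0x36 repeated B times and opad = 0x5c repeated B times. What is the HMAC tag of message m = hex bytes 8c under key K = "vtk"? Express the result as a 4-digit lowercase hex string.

Key "vtk" = 76 74 6b is 3 bytes ≤ B = 4; zero-pad to 4 bytes: K' = 76 74 6b 00.
K' ⊕ ipad = 40 42 5d 36.  K' ⊕ opad = 2a 28 37 5c.
Inner input = (K'⊕ipad) ∥ m = 40 42 5d 36 ∥ 8c.
Inner hash: sum = 64+66+93+54+140 = 417 → 01 a1.
Outer input = (K'⊕opad) ∥ inner = 2a 28 37 5c ∥ 01 a1.
Outer hash (tag): sum = 42+40+55+92+1+161 = 391 → 01 87.

0187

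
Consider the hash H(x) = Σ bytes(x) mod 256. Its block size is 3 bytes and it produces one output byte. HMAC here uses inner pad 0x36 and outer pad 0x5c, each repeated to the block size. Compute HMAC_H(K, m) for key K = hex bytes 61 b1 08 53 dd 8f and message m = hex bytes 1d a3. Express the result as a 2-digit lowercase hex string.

Key hex bytes 61 b1 08 53 dd 8f is 6 bytes > B = 3, so hash it first: H(key) = d9, then zero-pad to 3 bytes: K' = d9 00 00.
K' ⊕ ipad = ef 36 36.  K' ⊕ opad = 85 5c 5c.
Inner input = (K'⊕ipad) ∥ m = ef 36 36 ∥ 1d a3.
Inner hash: sum = 239+54+54+29+163 = 539; mod 256 = 27 → 1b.
Outer input = (K'⊕opad) ∥ inner = 85 5c 5c ∥ 1b.
Outer hash (tag): sum = 133+92+92+27 = 344; mod 256 = 88 → 58.

58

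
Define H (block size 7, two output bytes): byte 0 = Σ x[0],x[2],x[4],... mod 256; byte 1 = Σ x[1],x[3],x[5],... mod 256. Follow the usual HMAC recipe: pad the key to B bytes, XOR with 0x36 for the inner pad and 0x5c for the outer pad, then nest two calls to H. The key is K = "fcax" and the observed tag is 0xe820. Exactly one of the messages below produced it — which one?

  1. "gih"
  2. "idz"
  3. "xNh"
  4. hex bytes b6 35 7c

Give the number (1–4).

3

Key "fcax" = 66 63 61 78 is 4 bytes ≤ B = 7; zero-pad to 7 bytes: K' = 66 63 61 78 00 00 00.
K' ⊕ ipad = 50 55 57 4e 36 36 36; K' ⊕ opad = 3a 3f 3d 24 5c 5c 5c.
m1: inner = H(50 55 57 4e 36 36 36 67 69 68) = 7c a8; tag = H(3a 3f 3d 24 5c 5c 5c 7c a8) = d73b
m2: inner = H(50 55 57 4e 36 36 36 69 64 7a) = 77 bc; tag = H(3a 3f 3d 24 5c 5c 5c 77 bc) = eb36
m3: inner = H(50 55 57 4e 36 36 36 78 4e 68) = 61 b9; tag = H(3a 3f 3d 24 5c 5c 5c 61 b9) = e820 ← matches
m4: inner = H(50 55 57 4e 36 36 36 b6 35 7c) = 48 0b; tag = H(3a 3f 3d 24 5c 5c 5c 48 0b) = 3a07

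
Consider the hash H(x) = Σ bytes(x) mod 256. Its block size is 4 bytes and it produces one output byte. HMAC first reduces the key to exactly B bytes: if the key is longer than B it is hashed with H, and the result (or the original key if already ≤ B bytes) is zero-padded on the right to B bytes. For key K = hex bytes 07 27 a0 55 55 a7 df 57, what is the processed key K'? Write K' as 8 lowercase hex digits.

55000000

|K| = 8 > B = 4, so first hash the key.
H(K): sum = 7+39+160+85+85+167+223+87 = 853; mod 256 = 85 → 55.
Zero-pad H(K) = 55 to 4 bytes: K' = 55 00 00 00.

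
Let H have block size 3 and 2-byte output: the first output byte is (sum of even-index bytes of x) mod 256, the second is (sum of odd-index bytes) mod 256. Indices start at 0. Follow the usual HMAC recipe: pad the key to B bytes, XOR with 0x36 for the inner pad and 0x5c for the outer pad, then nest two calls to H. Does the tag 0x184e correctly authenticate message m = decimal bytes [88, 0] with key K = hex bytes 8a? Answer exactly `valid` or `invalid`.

Key hex bytes 8a is 1 byte ≤ B = 3; zero-pad to 3 bytes: K' = 8a 00 00.
K' ⊕ ipad = bc 36 36; K' ⊕ opad = d6 5c 5c.
Inner hash: even-index sum = 242 mod 256 = 242; odd-index sum = 142 mod 256 = 142 → f2 8e.
Outer hash (recomputed tag): even-index sum = 448 mod 256 = 192; odd-index sum = 334 mod 256 = 78 → c0 4e.
Recomputed tag = c04e; claimed = 184e → mismatch.

invalid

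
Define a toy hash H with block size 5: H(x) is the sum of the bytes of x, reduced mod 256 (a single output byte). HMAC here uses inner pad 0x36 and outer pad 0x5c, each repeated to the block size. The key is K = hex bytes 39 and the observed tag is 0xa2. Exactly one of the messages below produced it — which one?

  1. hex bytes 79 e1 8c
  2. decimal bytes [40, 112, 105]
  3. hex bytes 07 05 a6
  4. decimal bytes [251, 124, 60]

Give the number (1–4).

1

Key hex bytes 39 is 1 byte ≤ B = 5; zero-pad to 5 bytes: K' = 39 00 00 00 00.
K' ⊕ ipad = 0f 36 36 36 36; K' ⊕ opad = 65 5c 5c 5c 5c.
m1: inner = H(0f 36 36 36 36 79 e1 8c) = cd; tag = H(65 5c 5c 5c 5c cd) = a2 ← matches
m2: inner = H(0f 36 36 36 36 28 70 69) = e8; tag = H(65 5c 5c 5c 5c e8) = bd
m3: inner = H(0f 36 36 36 36 07 05 a6) = 99; tag = H(65 5c 5c 5c 5c 99) = 6e
m4: inner = H(0f 36 36 36 36 fb 7c 3c) = 9a; tag = H(65 5c 5c 5c 5c 9a) = 6f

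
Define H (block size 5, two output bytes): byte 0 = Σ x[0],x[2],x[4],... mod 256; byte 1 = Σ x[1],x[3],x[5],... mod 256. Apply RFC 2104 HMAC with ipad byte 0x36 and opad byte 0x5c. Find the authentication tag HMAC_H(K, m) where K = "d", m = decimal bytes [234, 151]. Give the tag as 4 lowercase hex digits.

460d

Key "d" = 64 is 1 byte ≤ B = 5; zero-pad to 5 bytes: K' = 64 00 00 00 00.
K' ⊕ ipad = 52 36 36 36 36.  K' ⊕ opad = 38 5c 5c 5c 5c.
Inner input = (K'⊕ipad) ∥ m = 52 36 36 36 36 ∥ ea 97.
Inner hash: even-index sum = 341 mod 256 = 85; odd-index sum = 342 mod 256 = 86 → 55 56.
Outer input = (K'⊕opad) ∥ inner = 38 5c 5c 5c 5c ∥ 55 56.
Outer hash (tag): even-index sum = 326 mod 256 = 70; odd-index sum = 269 mod 256 = 13 → 46 0d.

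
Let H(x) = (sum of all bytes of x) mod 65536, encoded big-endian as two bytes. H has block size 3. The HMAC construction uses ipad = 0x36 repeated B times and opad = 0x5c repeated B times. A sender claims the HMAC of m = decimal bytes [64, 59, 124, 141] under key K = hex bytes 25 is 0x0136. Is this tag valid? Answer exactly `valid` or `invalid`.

Key hex bytes 25 is 1 byte ≤ B = 3; zero-pad to 3 bytes: K' = 25 00 00.
K' ⊕ ipad = 13 36 36; K' ⊕ opad = 79 5c 5c.
Inner hash: sum = 19+54+54+64+59+124+141 = 515 → 02 03.
Outer hash (recomputed tag): sum = 121+92+92+2+3 = 310 → 01 36.
Recomputed tag = 0136; claimed = 0136 → match.

valid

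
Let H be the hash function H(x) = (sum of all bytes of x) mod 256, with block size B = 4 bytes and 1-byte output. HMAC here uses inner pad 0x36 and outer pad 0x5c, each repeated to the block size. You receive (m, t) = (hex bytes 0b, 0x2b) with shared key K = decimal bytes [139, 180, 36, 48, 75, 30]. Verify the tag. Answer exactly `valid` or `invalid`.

valid

Key decimal bytes [139, 180, 36, 48, 75, 30] = 8b b4 24 30 4b 1e is 6 bytes > B = 4, so hash it first: H(key) = fc, then zero-pad to 4 bytes: K' = fc 00 00 00.
K' ⊕ ipad = ca 36 36 36; K' ⊕ opad = a0 5c 5c 5c.
Inner hash: sum = 202+54+54+54+11 = 375; mod 256 = 119 → 77.
Outer hash (recomputed tag): sum = 160+92+92+92+119 = 555; mod 256 = 43 → 2b.
Recomputed tag = 2b; claimed = 2b → match.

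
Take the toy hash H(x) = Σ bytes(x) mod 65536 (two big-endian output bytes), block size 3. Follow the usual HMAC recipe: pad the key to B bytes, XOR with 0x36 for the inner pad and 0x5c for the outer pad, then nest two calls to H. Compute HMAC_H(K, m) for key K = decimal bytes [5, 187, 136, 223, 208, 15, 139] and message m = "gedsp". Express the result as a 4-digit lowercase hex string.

Key decimal bytes [5, 187, 136, 223, 208, 15, 139] = 05 bb 88 df d0 0f 8b is 7 bytes > B = 3, so hash it first: H(key) = 03 91, then zero-pad to 3 bytes: K' = 03 91 00.
K' ⊕ ipad = 35 a7 36.  K' ⊕ opad = 5f cd 5c.
Inner input = (K'⊕ipad) ∥ m = 35 a7 36 ∥ 67 65 64 73 70.
Inner hash: sum = 53+167+54+103+101+100+115+112 = 805 → 03 25.
Outer input = (K'⊕opad) ∥ inner = 5f cd 5c ∥ 03 25.
Outer hash (tag): sum = 95+205+92+3+37 = 432 → 01 b0.

01b0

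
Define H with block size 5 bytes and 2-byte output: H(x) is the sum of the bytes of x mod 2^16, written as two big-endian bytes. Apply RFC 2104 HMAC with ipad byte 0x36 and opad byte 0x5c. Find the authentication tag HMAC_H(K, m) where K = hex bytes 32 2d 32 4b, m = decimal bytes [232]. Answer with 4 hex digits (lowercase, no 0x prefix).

Key hex bytes 32 2d 32 4b is 4 bytes ≤ B = 5; zero-pad to 5 bytes: K' = 32 2d 32 4b 00.
K' ⊕ ipad = 04 1b 04 7d 36.  K' ⊕ opad = 6e 71 6e 17 5c.
Inner input = (K'⊕ipad) ∥ m = 04 1b 04 7d 36 ∥ e8.
Inner hash: sum = 4+27+4+125+54+232 = 446 → 01 be.
Outer input = (K'⊕opad) ∥ inner = 6e 71 6e 17 5c ∥ 01 be.
Outer hash (tag): sum = 110+113+110+23+92+1+190 = 639 → 02 7f.

027f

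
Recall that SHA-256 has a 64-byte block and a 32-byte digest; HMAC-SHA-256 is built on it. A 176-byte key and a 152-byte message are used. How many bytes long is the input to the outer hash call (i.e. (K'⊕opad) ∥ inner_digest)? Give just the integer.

Key is 176 > 64 bytes, so it is hashed to 32 bytes then zero-padded to 64: |K'| = 64.
Outer input = (K'⊕opad) ∥ H(inner) → 64 + 32 = 96 bytes.

96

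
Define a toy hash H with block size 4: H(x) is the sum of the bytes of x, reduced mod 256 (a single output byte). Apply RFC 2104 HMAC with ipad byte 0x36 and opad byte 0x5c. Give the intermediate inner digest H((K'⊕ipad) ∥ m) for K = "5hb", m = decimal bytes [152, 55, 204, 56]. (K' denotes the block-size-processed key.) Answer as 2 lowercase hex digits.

be

Key "5hb" = 35 68 62 is 3 bytes ≤ B = 4; zero-pad to 4 bytes: K' = 35 68 62 00.
K' ⊕ ipad = 03 5e 54 36.
Inner input = 03 5e 54 36 ∥ 98 37 cc 38.
Inner hash: sum = 3+94+84+54+152+55+204+56 = 702; mod 256 = 190 → be.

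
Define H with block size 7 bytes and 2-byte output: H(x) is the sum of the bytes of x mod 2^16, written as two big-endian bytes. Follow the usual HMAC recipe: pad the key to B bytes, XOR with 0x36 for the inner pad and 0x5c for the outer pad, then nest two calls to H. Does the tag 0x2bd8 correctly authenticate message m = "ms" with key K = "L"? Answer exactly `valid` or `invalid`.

invalid

Key "L" = 4c is 1 byte ≤ B = 7; zero-pad to 7 bytes: K' = 4c 00 00 00 00 00 00.
K' ⊕ ipad = 7a 36 36 36 36 36 36; K' ⊕ opad = 10 5c 5c 5c 5c 5c 5c.
Inner hash: sum = 122+54+54+54+54+54+54+109+115 = 670 → 02 9e.
Outer hash (recomputed tag): sum = 16+92+92+92+92+92+92+2+158 = 728 → 02 d8.
Recomputed tag = 02d8; claimed = 2bd8 → mismatch.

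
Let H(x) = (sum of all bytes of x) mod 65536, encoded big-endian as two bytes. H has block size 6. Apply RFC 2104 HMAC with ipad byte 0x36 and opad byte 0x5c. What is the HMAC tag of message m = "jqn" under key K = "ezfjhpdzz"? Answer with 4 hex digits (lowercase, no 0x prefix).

0294

Key "ezfjhpdzz" = 65 7a 66 6a 68 70 64 7a 7a is 9 bytes > B = 6, so hash it first: H(key) = 03 df, then zero-pad to 6 bytes: K' = 03 df 00 00 00 00.
K' ⊕ ipad = 35 e9 36 36 36 36.  K' ⊕ opad = 5f 83 5c 5c 5c 5c.
Inner input = (K'⊕ipad) ∥ m = 35 e9 36 36 36 36 ∥ 6a 71 6e.
Inner hash: sum = 53+233+54+54+54+54+106+113+110 = 831 → 03 3f.
Outer input = (K'⊕opad) ∥ inner = 5f 83 5c 5c 5c 5c ∥ 03 3f.
Outer hash (tag): sum = 95+131+92+92+92+92+3+63 = 660 → 02 94.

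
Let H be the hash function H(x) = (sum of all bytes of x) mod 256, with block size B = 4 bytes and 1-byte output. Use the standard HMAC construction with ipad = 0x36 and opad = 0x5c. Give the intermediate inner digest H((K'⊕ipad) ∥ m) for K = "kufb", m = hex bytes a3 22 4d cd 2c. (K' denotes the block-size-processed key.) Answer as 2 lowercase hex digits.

Key "kufb" = 6b 75 66 62 is exactly B = 4 bytes: K' = 6b 75 66 62.
K' ⊕ ipad = 5d 43 50 54.
Inner input = 5d 43 50 54 ∥ a3 22 4d cd 2c.
Inner hash: sum = 93+67+80+84+163+34+77+205+44 = 847; mod 256 = 79 → 4f.

4f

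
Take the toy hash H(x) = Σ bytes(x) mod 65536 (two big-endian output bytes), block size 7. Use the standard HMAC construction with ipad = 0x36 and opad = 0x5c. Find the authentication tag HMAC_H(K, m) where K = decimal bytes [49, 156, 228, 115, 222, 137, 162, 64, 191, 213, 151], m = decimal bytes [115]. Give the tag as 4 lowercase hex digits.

Key decimal bytes [49, 156, 228, 115, 222, 137, 162, 64, 191, 213, 151] = 31 9c e4 73 de 89 a2 40 bf d5 97 is 11 bytes > B = 7, so hash it first: H(key) = 06 98, then zero-pad to 7 bytes: K' = 06 98 00 00 00 00 00.
K' ⊕ ipad = 30 ae 36 36 36 36 36.  K' ⊕ opad = 5a c4 5c 5c 5c 5c 5c.
Inner input = (K'⊕ipad) ∥ m = 30 ae 36 36 36 36 36 ∥ 73.
Inner hash: sum = 48+174+54+54+54+54+54+115 = 607 → 02 5f.
Outer input = (K'⊕opad) ∥ inner = 5a c4 5c 5c 5c 5c 5c ∥ 02 5f.
Outer hash (tag): sum = 90+196+92+92+92+92+92+2+95 = 843 → 03 4b.

034b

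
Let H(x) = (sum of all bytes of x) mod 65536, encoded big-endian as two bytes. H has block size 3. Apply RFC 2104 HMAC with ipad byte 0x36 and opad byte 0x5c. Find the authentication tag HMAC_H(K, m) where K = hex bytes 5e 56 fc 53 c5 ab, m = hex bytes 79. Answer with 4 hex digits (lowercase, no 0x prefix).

0114

Key hex bytes 5e 56 fc 53 c5 ab is 6 bytes > B = 3, so hash it first: H(key) = 03 73, then zero-pad to 3 bytes: K' = 03 73 00.
K' ⊕ ipad = 35 45 36.  K' ⊕ opad = 5f 2f 5c.
Inner input = (K'⊕ipad) ∥ m = 35 45 36 ∥ 79.
Inner hash: sum = 53+69+54+121 = 297 → 01 29.
Outer input = (K'⊕opad) ∥ inner = 5f 2f 5c ∥ 01 29.
Outer hash (tag): sum = 95+47+92+1+41 = 276 → 01 14.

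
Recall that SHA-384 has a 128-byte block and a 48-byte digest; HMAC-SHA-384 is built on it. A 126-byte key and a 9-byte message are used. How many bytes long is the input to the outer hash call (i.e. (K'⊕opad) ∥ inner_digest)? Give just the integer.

Key is 126 ≤ 128 bytes, zero-padded: |K'| = 128.
Outer input = (K'⊕opad) ∥ H(inner) → 128 + 48 = 176 bytes.

176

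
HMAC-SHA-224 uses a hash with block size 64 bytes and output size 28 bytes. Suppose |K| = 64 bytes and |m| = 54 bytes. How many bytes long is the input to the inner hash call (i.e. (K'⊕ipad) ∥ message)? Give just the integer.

Key is 64 ≤ 64 bytes, zero-padded: |K'| = 64.
Inner input = (K'⊕ipad) ∥ m → 64 + 54 = 118 bytes.

118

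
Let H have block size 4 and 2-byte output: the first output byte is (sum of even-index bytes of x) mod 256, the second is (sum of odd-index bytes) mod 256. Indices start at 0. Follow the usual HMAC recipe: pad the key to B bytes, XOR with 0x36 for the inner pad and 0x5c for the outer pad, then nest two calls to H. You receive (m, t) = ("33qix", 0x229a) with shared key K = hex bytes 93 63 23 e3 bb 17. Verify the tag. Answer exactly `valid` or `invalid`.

valid

Key hex bytes 93 63 23 e3 bb 17 is 6 bytes > B = 4, so hash it first: H(key) = 71 5d, then zero-pad to 4 bytes: K' = 71 5d 00 00.
K' ⊕ ipad = 47 6b 36 36; K' ⊕ opad = 2d 01 5c 5c.
Inner hash: even-index sum = 409 mod 256 = 153; odd-index sum = 317 mod 256 = 61 → 99 3d.
Outer hash (recomputed tag): even-index sum = 290 mod 256 = 34; odd-index sum = 154 mod 256 = 154 → 22 9a.
Recomputed tag = 229a; claimed = 229a → match.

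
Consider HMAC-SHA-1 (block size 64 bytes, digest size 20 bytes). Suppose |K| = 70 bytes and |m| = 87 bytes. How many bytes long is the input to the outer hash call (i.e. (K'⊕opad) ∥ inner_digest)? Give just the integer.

84

Key is 70 > 64 bytes, so it is hashed to 20 bytes then zero-padded to 64: |K'| = 64.
Outer input = (K'⊕opad) ∥ H(inner) → 64 + 20 = 84 bytes.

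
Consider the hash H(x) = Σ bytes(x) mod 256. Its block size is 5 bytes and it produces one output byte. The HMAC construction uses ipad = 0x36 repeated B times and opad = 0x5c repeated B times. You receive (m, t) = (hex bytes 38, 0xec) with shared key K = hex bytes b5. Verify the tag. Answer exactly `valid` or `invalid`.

Key hex bytes b5 is 1 byte ≤ B = 5; zero-pad to 5 bytes: K' = b5 00 00 00 00.
K' ⊕ ipad = 83 36 36 36 36; K' ⊕ opad = e9 5c 5c 5c 5c.
Inner hash: sum = 131+54+54+54+54+56 = 403; mod 256 = 147 → 93.
Outer hash (recomputed tag): sum = 233+92+92+92+92+147 = 748; mod 256 = 236 → ec.
Recomputed tag = ec; claimed = ec → match.

valid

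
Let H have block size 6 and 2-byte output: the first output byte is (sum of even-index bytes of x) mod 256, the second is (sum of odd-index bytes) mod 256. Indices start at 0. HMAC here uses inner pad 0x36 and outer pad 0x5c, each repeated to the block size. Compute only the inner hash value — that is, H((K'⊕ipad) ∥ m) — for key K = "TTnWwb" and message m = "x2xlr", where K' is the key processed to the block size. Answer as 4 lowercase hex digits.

5db5

Key "TTnWwb" = 54 54 6e 57 77 62 is exactly B = 6 bytes: K' = 54 54 6e 57 77 62.
K' ⊕ ipad = 62 62 58 61 41 54.
Inner input = 62 62 58 61 41 54 ∥ 78 32 78 6c 72.
Inner hash: even-index sum = 605 mod 256 = 93; odd-index sum = 437 mod 256 = 181 → 5d b5.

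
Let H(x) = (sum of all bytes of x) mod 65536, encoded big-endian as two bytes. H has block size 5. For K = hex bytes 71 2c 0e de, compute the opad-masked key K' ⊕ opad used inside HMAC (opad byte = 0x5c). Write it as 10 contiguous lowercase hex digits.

Key hex bytes 71 2c 0e de is 4 bytes ≤ B = 5; zero-pad to 5 bytes: K' = 71 2c 0e de 00.
XOR each byte with 0x5c: 71⊕5c=2d, 2c⊕5c=70, 0e⊕5c=52, de⊕5c=82, 00⊕5c=5c.

2d7052825c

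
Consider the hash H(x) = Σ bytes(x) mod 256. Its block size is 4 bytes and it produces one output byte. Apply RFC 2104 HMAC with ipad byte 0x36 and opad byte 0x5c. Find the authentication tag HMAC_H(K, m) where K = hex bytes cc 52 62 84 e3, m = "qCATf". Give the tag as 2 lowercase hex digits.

Key hex bytes cc 52 62 84 e3 is 5 bytes > B = 4, so hash it first: H(key) = e7, then zero-pad to 4 bytes: K' = e7 00 00 00.
K' ⊕ ipad = d1 36 36 36.  K' ⊕ opad = bb 5c 5c 5c.
Inner input = (K'⊕ipad) ∥ m = d1 36 36 36 ∥ 71 43 41 54 66.
Inner hash: sum = 209+54+54+54+113+67+65+84+102 = 802; mod 256 = 34 → 22.
Outer input = (K'⊕opad) ∥ inner = bb 5c 5c 5c ∥ 22.
Outer hash (tag): sum = 187+92+92+92+34 = 497; mod 256 = 241 → f1.

f1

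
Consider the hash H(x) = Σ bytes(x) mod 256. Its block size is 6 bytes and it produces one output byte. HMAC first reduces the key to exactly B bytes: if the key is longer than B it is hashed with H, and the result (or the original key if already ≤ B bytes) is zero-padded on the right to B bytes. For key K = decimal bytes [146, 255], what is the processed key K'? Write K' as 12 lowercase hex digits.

92ff00000000

Key decimal bytes [146, 255] = 92 ff is 2 bytes ≤ B = 6; zero-pad to 6 bytes: K' = 92 ff 00 00 00 00.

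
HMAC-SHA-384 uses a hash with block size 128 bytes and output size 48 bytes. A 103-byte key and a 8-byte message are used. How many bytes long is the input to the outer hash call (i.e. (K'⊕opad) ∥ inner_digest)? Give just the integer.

176

Key is 103 ≤ 128 bytes, zero-padded: |K'| = 128.
Outer input = (K'⊕opad) ∥ H(inner) → 128 + 48 = 176 bytes.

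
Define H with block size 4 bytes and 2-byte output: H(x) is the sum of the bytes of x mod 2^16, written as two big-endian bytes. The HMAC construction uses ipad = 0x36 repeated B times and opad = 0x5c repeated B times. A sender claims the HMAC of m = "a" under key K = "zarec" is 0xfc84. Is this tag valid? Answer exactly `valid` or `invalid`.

Key "zarec" = 7a 61 72 65 63 is 5 bytes > B = 4, so hash it first: H(key) = 02 15, then zero-pad to 4 bytes: K' = 02 15 00 00.
K' ⊕ ipad = 34 23 36 36; K' ⊕ opad = 5e 49 5c 5c.
Inner hash: sum = 52+35+54+54+97 = 292 → 01 24.
Outer hash (recomputed tag): sum = 94+73+92+92+1+36 = 388 → 01 84.
Recomputed tag = 0184; claimed = fc84 → mismatch.

invalid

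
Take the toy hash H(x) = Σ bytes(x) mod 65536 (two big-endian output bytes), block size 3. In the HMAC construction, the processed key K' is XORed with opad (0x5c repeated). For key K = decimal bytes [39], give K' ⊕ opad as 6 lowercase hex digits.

Key decimal bytes [39] = 27 is 1 byte ≤ B = 3; zero-pad to 3 bytes: K' = 27 00 00.
XOR each byte with 0x5c: 27⊕5c=7b, 00⊕5c=5c, 00⊕5c=5c.

7b5c5c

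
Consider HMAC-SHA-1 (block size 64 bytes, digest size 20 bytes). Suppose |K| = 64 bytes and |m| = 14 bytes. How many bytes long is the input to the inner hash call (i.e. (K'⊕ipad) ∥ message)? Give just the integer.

Key is 64 ≤ 64 bytes, zero-padded: |K'| = 64.
Inner input = (K'⊕ipad) ∥ m → 64 + 14 = 78 bytes.

78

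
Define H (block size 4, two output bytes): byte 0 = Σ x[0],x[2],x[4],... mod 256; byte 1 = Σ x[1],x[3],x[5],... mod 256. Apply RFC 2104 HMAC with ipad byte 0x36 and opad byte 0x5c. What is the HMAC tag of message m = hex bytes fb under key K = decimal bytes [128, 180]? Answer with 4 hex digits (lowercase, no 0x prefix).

1ffc

Key decimal bytes [128, 180] = 80 b4 is 2 bytes ≤ B = 4; zero-pad to 4 bytes: K' = 80 b4 00 00.
K' ⊕ ipad = b6 82 36 36.  K' ⊕ opad = dc e8 5c 5c.
Inner input = (K'⊕ipad) ∥ m = b6 82 36 36 ∥ fb.
Inner hash: even-index sum = 487 mod 256 = 231; odd-index sum = 184 mod 256 = 184 → e7 b8.
Outer input = (K'⊕opad) ∥ inner = dc e8 5c 5c ∥ e7 b8.
Outer hash (tag): even-index sum = 543 mod 256 = 31; odd-index sum = 508 mod 256 = 252 → 1f fc.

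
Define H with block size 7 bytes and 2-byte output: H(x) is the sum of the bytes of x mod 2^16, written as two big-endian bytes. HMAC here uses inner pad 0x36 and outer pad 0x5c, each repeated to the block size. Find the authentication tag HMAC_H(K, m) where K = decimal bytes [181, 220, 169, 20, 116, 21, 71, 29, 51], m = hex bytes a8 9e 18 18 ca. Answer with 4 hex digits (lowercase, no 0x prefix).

Key decimal bytes [181, 220, 169, 20, 116, 21, 71, 29, 51] = b5 dc a9 14 74 15 47 1d 33 is 9 bytes > B = 7, so hash it first: H(key) = 03 6e, then zero-pad to 7 bytes: K' = 03 6e 00 00 00 00 00.
K' ⊕ ipad = 35 58 36 36 36 36 36.  K' ⊕ opad = 5f 32 5c 5c 5c 5c 5c.
Inner input = (K'⊕ipad) ∥ m = 35 58 36 36 36 36 36 ∥ a8 9e 18 18 ca.
Inner hash: sum = 53+88+54+54+54+54+54+168+158+24+24+202 = 987 → 03 db.
Outer input = (K'⊕opad) ∥ inner = 5f 32 5c 5c 5c 5c 5c ∥ 03 db.
Outer hash (tag): sum = 95+50+92+92+92+92+92+3+219 = 827 → 03 3b.

033b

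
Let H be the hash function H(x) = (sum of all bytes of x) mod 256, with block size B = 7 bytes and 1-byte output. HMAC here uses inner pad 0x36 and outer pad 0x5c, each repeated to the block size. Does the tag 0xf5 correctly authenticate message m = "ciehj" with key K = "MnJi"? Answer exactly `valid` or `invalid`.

Key "MnJi" = 4d 6e 4a 69 is 4 bytes ≤ B = 7; zero-pad to 7 bytes: K' = 4d 6e 4a 69 00 00 00.
K' ⊕ ipad = 7b 58 7c 5f 36 36 36; K' ⊕ opad = 11 32 16 35 5c 5c 5c.
Inner hash: sum = 123+88+124+95+54+54+54+99+105+101+104+106 = 1107; mod 256 = 83 → 53.
Outer hash (recomputed tag): sum = 17+50+22+53+92+92+92+83 = 501; mod 256 = 245 → f5.
Recomputed tag = f5; claimed = f5 → match.

valid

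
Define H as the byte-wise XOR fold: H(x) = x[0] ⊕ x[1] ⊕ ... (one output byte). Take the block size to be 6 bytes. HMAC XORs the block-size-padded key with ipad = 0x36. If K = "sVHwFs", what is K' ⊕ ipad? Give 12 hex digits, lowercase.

Key "sVHwFs" = 73 56 48 77 46 73 is exactly B = 6 bytes: K' = 73 56 48 77 46 73.
XOR each byte with 0x36: 73⊕36=45, 56⊕36=60, 48⊕36=7e, 77⊕36=41, 46⊕36=70, 73⊕36=45.

45607e417045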